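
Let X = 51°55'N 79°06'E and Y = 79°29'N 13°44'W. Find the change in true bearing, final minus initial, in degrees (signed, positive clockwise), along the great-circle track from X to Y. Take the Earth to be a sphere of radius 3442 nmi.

Initial bearing θ₁ = atan2(sin Δλ cos φ₂, cos φ₁ sin φ₂ − sin φ₁ cos φ₂ cos Δλ) = 343.45°
Final bearing θ₂ = (initial bearing from the destination back to the start) + 180° = 254.26°
Δθ = θ₂ − θ₁ = -89.2°

-89.2°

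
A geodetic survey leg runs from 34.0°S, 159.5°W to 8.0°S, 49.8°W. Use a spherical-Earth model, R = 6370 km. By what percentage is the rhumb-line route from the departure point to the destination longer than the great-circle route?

3.0%

Great circle: σ = 1.7711 rad → d_gc = Rσ = 11281.6 km
Rhumb: Δφ = +0.4538, Δλ = +1.9146, Δψ = +0.4916, q = Δφ/Δψ = 0.9231 → d_rh = R√(Δφ²+q²Δλ²) = 11623.7 km
Excess = (11623.7 − 11281.6) / 11281.6 = 342.1 / 11281.6 = 3.03% ≈ 3.0%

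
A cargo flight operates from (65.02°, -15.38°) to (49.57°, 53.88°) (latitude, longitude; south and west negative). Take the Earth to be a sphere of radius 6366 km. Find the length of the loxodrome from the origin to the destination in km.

Δψ = ln[tan(π/4+φ₂/2)/tan(π/4+φ₁/2)] = -0.5082;  Δφ = -0.2697 rad,  Δλ = +1.2088 rad
q = Δφ/Δψ = 0.5306
d = R·√(Δφ² + q²Δλ²) = 6366·0.69576 = 4429 km

4429 km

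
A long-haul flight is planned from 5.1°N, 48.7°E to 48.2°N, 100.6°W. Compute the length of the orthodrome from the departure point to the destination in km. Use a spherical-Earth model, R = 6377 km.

Haversine: a = sin²(Δφ/2)+cos φ₁ cos φ₂ sin²(Δλ/2) = 0.75229;  σ = 2·atan2(√a,√(1−a))
σ = 120.304° → d = Rσ = 6377·2.09969 = 13390 km

13390 km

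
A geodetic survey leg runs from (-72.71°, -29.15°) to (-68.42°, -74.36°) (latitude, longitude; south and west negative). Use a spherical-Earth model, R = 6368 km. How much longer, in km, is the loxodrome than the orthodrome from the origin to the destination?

40 km

Great circle: cos σ = sin φ₁ sin φ₂ + cos φ₁ cos φ₂ cos Δλ,  σ = 0.2657 rad → d_gc = 1692.3 km
Rhumb line: Δψ = +0.2259, q = Δφ/Δψ = 0.3314, d_rh = R√(Δφ²+q²Δλ²) = 1732.2 km
Excess = 1732.2 − 1692.3 = 39.9 ≈ 40 km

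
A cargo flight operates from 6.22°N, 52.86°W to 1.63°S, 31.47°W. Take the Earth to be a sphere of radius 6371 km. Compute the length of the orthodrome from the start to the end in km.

Haversine: a = sin²(Δφ/2)+cos φ₁ cos φ₂ sin²(Δλ/2) = 0.03891;  σ = 2·atan2(√a,√(1−a))
σ = 22.753° → d = Rσ = 6371·0.39711 = 2530 km

2530 km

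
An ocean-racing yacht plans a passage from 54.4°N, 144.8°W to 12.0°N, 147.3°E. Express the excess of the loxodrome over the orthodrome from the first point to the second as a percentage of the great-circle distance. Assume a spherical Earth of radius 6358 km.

2.1%

Great circle: σ = 1.1775 rad → d_gc = Rσ = 7486.3 km
Rhumb: Δφ = -0.7400, Δλ = -1.1851, Δψ = -0.9251, q = Δφ/Δψ = 0.7999 → d_rh = R√(Δφ²+q²Δλ²) = 7646.2 km
Excess = (7646.2 − 7486.3) / 7486.3 = 159.9 / 7486.3 = 2.14% ≈ 2.1%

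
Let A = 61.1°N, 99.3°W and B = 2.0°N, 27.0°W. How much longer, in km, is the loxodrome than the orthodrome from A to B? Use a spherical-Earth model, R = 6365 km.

216 km

Great circle: cos σ = sin φ₁ sin φ₂ + cos φ₁ cos φ₂ cos Δλ,  σ = 1.3925 rad → d_gc = 8863.0 km
Rhumb line: Δψ = -1.3211, q = Δφ/Δψ = 0.7808, d_rh = R√(Δφ²+q²Δλ²) = 9079.2 km
Excess = 9079.2 − 8863.0 = 216.2 ≈ 216 km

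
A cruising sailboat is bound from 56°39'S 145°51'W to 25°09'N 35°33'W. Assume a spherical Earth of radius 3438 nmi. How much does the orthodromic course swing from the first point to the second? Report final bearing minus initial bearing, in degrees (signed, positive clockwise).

At departure: θ₁ = atan2(sin Δλ cos φ₂, cos φ₁ sin φ₂ − sin φ₁ cos φ₂ cos Δλ) = 91.94°
At arrival: θ₂ = atan2(sin Δλ cos φ₁, −cos φ₂ sin φ₁ + sin φ₂ cos φ₁ cos Δλ) = 37.37°
Δθ = θ₂ − θ₁ = -54.6°

-54.6°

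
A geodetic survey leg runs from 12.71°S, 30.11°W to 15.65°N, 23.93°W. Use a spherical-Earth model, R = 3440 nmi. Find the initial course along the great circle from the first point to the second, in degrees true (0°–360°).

12.3°

N = sin Δλ·cos φ₂ = +0.1037;  D = cos φ₁ sin φ₂ − sin φ₁ cos φ₂ cos Δλ = +0.4738
initial course = atan2(N, D) = 12.34°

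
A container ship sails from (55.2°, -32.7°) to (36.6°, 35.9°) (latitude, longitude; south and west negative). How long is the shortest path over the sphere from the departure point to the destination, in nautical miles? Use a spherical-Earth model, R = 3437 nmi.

cos σ = sin φ₁ sin φ₂ + cos φ₁ cos φ₂ cos Δλ
      = sin(55.20°)sin(36.60°) + cos(55.20°)cos(36.60°)cos(68.60°) = 0.6568
σ = 48.946° → d = Rσ = 3437·0.85427 = 2936 nmi

2936 nmi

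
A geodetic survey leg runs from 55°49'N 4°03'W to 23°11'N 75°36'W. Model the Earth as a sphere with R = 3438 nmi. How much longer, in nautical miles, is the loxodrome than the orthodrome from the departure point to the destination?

Great circle: cos σ = sin φ₁ sin φ₂ + cos φ₁ cos φ₂ cos Δλ,  σ = 1.0597 rad → d_gc = 3643.3 nmi
Rhumb line: Δψ = -0.7632, q = Δφ/Δψ = 0.7463, d_rh = R√(Δφ²+q²Δλ²) = 3755.0 nmi
Excess = 3755.0 − 3643.3 = 111.7 ≈ 112 nmi

112 nmi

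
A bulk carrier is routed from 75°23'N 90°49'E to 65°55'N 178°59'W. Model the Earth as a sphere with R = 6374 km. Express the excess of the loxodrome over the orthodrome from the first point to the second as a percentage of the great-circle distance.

10.0%

Great circle: σ = 0.4885 rad → d_gc = Rσ = 3113.6 km
Rhumb: Δφ = -0.1652, Δλ = +1.5743, Δψ = -0.5088, q = Δφ/Δψ = 0.3247 → d_rh = R√(Δφ²+q²Δλ²) = 3424.6 km
Excess = (3424.6 − 3113.6) / 3113.6 = 311.0 / 3113.6 = 9.99% ≈ 10.0%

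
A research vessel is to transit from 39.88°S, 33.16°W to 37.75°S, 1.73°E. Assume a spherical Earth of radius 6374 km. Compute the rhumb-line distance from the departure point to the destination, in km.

Δψ = ln[tan(π/4+φ₂/2)/tan(π/4+φ₁/2)] = +0.0477;  Δφ = +0.0372 rad,  Δλ = +0.6089 rad
q = Δφ/Δψ = 0.7791
d = R·√(Δφ² + q²Δλ²) = 6374·0.47587 = 3033 km

3033 km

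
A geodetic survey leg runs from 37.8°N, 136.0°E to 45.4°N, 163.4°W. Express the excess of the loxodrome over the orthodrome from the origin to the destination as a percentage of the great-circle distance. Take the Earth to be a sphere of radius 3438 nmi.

Great circle: σ = 0.7831 rad → d_gc = Rσ = 2692.1 nmi
Rhumb: Δφ = +0.1326, Δλ = +1.0577, Δψ = +0.1777, q = Δφ/Δψ = 0.7464 → d_rh = R√(Δφ²+q²Δλ²) = 2752.1 nmi
Excess = (2752.1 − 2692.1) / 2692.1 = 60.0 / 2692.1 = 2.23% ≈ 2.2%

2.2%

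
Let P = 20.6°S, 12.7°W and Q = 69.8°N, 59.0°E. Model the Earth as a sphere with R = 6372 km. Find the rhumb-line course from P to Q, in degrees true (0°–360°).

30.9°

Meridional parts: M(φ₁)=-0.3675, M(φ₂)=+1.7253 → ΔM = +2.0928;  Δλ = +1.2514 rad
tan C = Δλ / ΔM = +0.5980 → C = 30.88°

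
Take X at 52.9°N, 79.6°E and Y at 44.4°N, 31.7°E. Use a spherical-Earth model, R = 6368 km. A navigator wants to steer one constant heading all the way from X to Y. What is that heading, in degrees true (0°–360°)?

254.9°

Meridional parts: M(φ₁)=+1.0919, M(φ₂)=+0.8666 → ΔM = -0.2253;  Δλ = -0.8360 rad
tan C = Δλ / ΔM = +3.7107 → C = 254.92°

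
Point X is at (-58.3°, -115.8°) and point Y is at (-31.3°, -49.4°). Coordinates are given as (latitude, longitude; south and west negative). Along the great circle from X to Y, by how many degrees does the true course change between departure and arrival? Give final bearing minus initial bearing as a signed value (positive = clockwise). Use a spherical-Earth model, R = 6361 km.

-50.7°

At departure: θ₁ = atan2(sin Δλ cos φ₂, cos φ₁ sin φ₂ − sin φ₁ cos φ₂ cos Δλ) = 88.68°
At arrival: θ₂ = atan2(sin Δλ cos φ₁, −cos φ₂ sin φ₁ + sin φ₂ cos φ₁ cos Δλ) = 37.94°
Δθ = θ₂ − θ₁ = -50.7°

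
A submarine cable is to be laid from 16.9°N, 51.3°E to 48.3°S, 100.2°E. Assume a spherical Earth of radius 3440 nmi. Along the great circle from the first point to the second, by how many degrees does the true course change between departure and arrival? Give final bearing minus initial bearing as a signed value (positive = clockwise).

At departure: θ₁ = atan2(sin Δλ cos φ₂, cos φ₁ sin φ₂ − sin φ₁ cos φ₂ cos Δλ) = 149.22°
At arrival: θ₂ = atan2(sin Δλ cos φ₁, −cos φ₂ sin φ₁ + sin φ₂ cos φ₁ cos Δλ) = 132.60°
Δθ = θ₂ − θ₁ = -16.6°

-16.6°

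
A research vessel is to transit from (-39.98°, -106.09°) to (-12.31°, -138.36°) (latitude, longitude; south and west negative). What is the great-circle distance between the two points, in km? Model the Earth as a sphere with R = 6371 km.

4408 km

cos σ = sin φ₁ sin φ₂ + cos φ₁ cos φ₂ cos Δλ
      = sin(-39.98°)sin(-12.31°) + cos(-39.98°)cos(-12.31°)cos(-32.27°) = 0.7700
σ = 39.646° → d = Rσ = 6371·0.69195 = 4408 km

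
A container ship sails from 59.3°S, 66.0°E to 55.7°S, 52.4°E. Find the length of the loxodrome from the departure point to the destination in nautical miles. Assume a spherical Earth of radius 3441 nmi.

489 nmi

Rhumb course C = atan2(Δλ, Δψ) with Δψ = ln[tan(π/4+φ₂/2)/tan(π/4+φ₁/2)] = +0.1171, Δλ = -0.2374 → C = 296.25°
d = R·|Δφ| / |cos C| = 3441·0.06283 / 0.44229 = 489 nmi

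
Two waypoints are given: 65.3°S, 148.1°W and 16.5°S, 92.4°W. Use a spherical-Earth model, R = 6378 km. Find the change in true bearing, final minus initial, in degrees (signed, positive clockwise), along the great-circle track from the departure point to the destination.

-41.6°

At departure: θ₁ = atan2(sin Δλ cos φ₂, cos φ₁ sin φ₂ − sin φ₁ cos φ₂ cos Δλ) = 64.83°
At arrival: θ₂ = atan2(sin Δλ cos φ₁, −cos φ₂ sin φ₁ + sin φ₂ cos φ₁ cos Δλ) = 23.23°
Δθ = θ₂ − θ₁ = -41.6°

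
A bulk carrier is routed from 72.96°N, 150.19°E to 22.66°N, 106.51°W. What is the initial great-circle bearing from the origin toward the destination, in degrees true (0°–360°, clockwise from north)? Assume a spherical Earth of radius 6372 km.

70.6°

N = sin Δλ·cos φ₂ = +0.8981;  D = cos φ₁ sin φ₂ − sin φ₁ cos φ₂ cos Δλ = +0.3159
initial course = atan2(N, D) = 70.62°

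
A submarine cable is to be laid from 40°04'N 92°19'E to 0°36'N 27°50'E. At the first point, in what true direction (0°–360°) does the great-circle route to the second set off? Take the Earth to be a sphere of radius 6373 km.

N = sin Δλ·cos φ₂ = -0.9024;  D = cos φ₁ sin φ₂ − sin φ₁ cos φ₂ cos Δλ = -0.2693
initial course = atan2(N, D) = 253.39°

253.4°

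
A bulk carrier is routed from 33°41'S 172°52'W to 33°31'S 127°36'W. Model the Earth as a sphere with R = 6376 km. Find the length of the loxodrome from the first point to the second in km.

4196 km

Δψ = ln[tan(π/4+φ₂/2)/tan(π/4+φ₁/2)] = +0.0035;  Δφ = +0.0029 rad,  Δλ = +0.7901 rad
q = Δφ/Δψ = 0.8329
d = R·√(Δφ² + q²Δλ²) = 6376·0.65806 = 4196 km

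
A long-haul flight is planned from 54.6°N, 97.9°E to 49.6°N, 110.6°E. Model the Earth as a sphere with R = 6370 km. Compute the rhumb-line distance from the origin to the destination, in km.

Rhumb course C = atan2(Δλ, Δψ) with Δψ = ln[tan(π/4+φ₂/2)/tan(π/4+φ₁/2)] = -0.1423, Δλ = +0.2217 → C = 122.69°
d = R·|Δφ| / |cos C| = 6370·0.08727 / 0.54012 = 1029 km

1029 km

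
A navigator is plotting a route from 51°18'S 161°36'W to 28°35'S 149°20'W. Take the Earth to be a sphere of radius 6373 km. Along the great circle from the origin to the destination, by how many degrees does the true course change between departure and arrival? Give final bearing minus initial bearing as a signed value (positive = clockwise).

Initial bearing θ₁ = atan2(sin Δλ cos φ₂, cos φ₁ sin φ₂ − sin φ₁ cos φ₂ cos Δλ) = 26.73°
Final bearing θ₂ = (initial bearing from the destination back to the start) + 180° = 18.68°
Δθ = θ₂ − θ₁ = -8.1°

-8.1°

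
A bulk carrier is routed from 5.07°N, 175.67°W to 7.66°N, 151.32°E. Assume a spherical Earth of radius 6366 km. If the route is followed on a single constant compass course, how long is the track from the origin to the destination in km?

3656 km

Rhumb course C = atan2(Δλ, Δψ) with Δψ = ln[tan(π/4+φ₂/2)/tan(π/4+φ₁/2)] = +0.0455, Δλ = -0.5761 → C = 274.51°
d = R·|Δφ| / |cos C| = 6366·0.04520 / 0.07871 = 3656 km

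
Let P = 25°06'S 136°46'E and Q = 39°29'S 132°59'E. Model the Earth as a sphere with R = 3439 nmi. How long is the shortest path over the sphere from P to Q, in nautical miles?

Haversine: a = sin²(Δφ/2)+cos φ₁ cos φ₂ sin²(Δλ/2) = 0.01643;  σ = 2·atan2(√a,√(1−a))
σ = 14.731° → d = Rσ = 3439·0.25710 = 884 nmi

884 nmi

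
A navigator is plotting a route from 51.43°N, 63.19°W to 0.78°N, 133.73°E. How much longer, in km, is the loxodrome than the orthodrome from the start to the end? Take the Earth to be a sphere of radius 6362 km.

Great circle: cos σ = sin φ₁ sin φ₂ + cos φ₁ cos φ₂ cos Δλ,  σ = 2.1966 rad → d_gc = 13975.0 km
Rhumb line: Δψ = -1.0365, q = Δφ/Δψ = 0.8529, d_rh = R√(Δφ²+q²Δλ²) = 16436.3 km
Excess = 16436.3 − 13975.0 = 2461.3 ≈ 2461 km

2461 km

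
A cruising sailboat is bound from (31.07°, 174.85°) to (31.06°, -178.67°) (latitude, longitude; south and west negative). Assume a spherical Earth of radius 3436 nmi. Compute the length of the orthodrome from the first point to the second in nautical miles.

Haversine: a = sin²(Δφ/2)+cos φ₁ cos φ₂ sin²(Δλ/2) = 0.00234;  σ = 2·atan2(√a,√(1−a))
σ = 5.550° → d = Rσ = 3436·0.09686 = 333 nmi

333 nmi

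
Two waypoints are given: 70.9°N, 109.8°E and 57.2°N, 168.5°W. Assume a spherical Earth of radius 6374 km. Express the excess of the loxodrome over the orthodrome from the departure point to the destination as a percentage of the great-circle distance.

Great circle: σ = 0.6096 rad → d_gc = Rσ = 3885.6 km
Rhumb: Δφ = -0.2391, Δλ = +1.4259, Δψ = -0.5593, q = Δφ/Δψ = 0.4275 → d_rh = R√(Δφ²+q²Δλ²) = 4174.1 km
Excess = (4174.1 − 3885.6) / 3885.6 = 288.5 / 3885.6 = 7.42% ≈ 7.4%

7.4%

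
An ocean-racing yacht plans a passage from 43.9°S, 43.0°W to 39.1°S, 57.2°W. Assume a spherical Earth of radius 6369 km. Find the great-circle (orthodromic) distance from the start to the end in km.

1295 km

cos σ = sin φ₁ sin φ₂ + cos φ₁ cos φ₂ cos Δλ
      = sin(-43.90°)sin(-39.10°) + cos(-43.90°)cos(-39.10°)cos(-14.20°) = 0.9794
σ = 11.648° → d = Rσ = 6369·0.20329 = 1295 km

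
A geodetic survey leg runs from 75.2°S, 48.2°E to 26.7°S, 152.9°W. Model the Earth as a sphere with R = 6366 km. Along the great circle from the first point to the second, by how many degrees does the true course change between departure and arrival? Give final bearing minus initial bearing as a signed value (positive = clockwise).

Initial bearing θ₁ = atan2(sin Δλ cos φ₂, cos φ₁ sin φ₂ − sin φ₁ cos φ₂ cos Δλ) = 160.74°
Final bearing θ₂ = (initial bearing from the destination back to the start) + 180° = 5.41°
Δθ = θ₂ − θ₁ = -155.3°

-155.3°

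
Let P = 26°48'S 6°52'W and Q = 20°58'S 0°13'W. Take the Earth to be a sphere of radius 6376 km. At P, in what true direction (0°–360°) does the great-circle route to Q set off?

47.6°

N = sin Δλ·cos φ₂ = +0.1081;  D = cos φ₁ sin φ₂ − sin φ₁ cos φ₂ cos Δλ = +0.0988
initial course = atan2(N, D) = 47.58°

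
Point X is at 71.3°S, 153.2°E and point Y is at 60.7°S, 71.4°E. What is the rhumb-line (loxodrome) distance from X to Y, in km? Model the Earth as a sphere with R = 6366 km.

Δψ = ln[tan(π/4+φ₂/2)/tan(π/4+φ₁/2)] = +0.4623;  Δφ = +0.1850 rad,  Δλ = -1.4277 rad
q = Δφ/Δψ = 0.4002
d = R·√(Δφ² + q²Δλ²) = 6366·0.60058 = 3823 km

3823 km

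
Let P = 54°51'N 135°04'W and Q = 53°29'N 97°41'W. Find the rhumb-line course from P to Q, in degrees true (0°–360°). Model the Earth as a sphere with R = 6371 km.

93.6°

Δψ = ln[tan(π/4+φ₂/2)/tan(π/4+φ₁/2)] = -0.0407
Δλ = +0.6525 rad (taken the short way round)
course = atan2(Δλ, Δψ) = 93.57°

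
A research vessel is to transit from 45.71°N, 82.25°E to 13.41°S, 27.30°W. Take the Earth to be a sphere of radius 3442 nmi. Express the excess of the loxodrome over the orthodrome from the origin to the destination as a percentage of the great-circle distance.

2.3%

Great circle: σ = 1.9750 rad → d_gc = Rσ = 6798.0 nmi
Rhumb: Δφ = -1.0318, Δλ = -1.9120, Δψ = -1.1352, q = Δφ/Δψ = 0.9089 → d_rh = R√(Δφ²+q²Δλ²) = 6956.7 nmi
Excess = (6956.7 − 6798.0) / 6798.0 = 158.7 / 6798.0 = 2.33% ≈ 2.3%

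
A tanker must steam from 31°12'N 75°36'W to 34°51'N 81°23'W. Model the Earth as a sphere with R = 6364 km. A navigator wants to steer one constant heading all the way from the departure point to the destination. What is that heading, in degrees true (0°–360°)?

307.0°

Meridional parts: M(φ₁)=+0.5736, M(φ₂)=+0.6496 → ΔM = +0.0760;  Δλ = -0.1009 rad
tan C = Δλ / ΔM = -1.3281 → C = 306.98°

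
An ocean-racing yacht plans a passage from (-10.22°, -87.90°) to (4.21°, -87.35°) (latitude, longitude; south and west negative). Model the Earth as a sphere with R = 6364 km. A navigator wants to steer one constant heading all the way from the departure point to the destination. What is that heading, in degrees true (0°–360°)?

Meridional parts: M(φ₁)=-0.1793, M(φ₂)=+0.0735 → ΔM = +0.2529;  Δλ = +0.0096 rad
tan C = Δλ / ΔM = +0.0380 → C = 2.17°

2.2°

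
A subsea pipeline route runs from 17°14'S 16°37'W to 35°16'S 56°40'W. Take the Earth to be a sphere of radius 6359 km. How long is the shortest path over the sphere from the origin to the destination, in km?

4420 km

cos σ = sin φ₁ sin φ₂ + cos φ₁ cos φ₂ cos Δλ
      = sin(-17.23°)sin(-35.27°) + cos(-17.23°)cos(-35.27°)cos(-40.05°) = 0.7680
σ = 39.826° → d = Rσ = 6359·0.69509 = 4420 km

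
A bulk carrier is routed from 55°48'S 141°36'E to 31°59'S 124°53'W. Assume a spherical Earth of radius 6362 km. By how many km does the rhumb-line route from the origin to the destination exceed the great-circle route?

Great circle: cos σ = sin φ₁ sin φ₂ + cos φ₁ cos φ₂ cos Δλ,  σ = 1.1496 rad → d_gc = 7313.9 km
Rhumb line: Δψ = +0.5891, q = Δφ/Δψ = 0.7056, d_rh = R√(Δφ²+q²Δλ²) = 7789.3 km
Excess = 7789.3 − 7313.9 = 475.4 ≈ 475 km

475 km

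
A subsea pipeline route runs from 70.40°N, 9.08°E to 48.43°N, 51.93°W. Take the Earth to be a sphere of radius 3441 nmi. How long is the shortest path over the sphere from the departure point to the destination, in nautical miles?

cos σ = sin φ₁ sin φ₂ + cos φ₁ cos φ₂ cos Δλ
      = sin(70.40°)sin(48.43°) + cos(70.40°)cos(48.43°)cos(-61.01°) = 0.8127
σ = 35.642° → d = Rσ = 3441·0.62207 = 2141 nmi

2141 nmi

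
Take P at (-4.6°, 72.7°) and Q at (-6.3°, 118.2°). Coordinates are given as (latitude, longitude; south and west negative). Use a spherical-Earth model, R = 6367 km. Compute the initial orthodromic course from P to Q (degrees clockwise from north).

94.3°

N = sin Δλ·cos φ₂ = +0.7089;  D = cos φ₁ sin φ₂ − sin φ₁ cos φ₂ cos Δλ = -0.0535
initial course = atan2(N, D) = 94.32°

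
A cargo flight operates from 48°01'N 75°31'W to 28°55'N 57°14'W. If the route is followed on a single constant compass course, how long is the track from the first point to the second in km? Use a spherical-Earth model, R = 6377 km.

Rhumb course C = atan2(Δλ, Δψ) with Δψ = ln[tan(π/4+φ₂/2)/tan(π/4+φ₁/2)] = -0.4303, Δλ = +0.3191 → C = 143.44°
d = R·|Δφ| / |cos C| = 6377·0.33336 / 0.80324 = 2647 km

2647 km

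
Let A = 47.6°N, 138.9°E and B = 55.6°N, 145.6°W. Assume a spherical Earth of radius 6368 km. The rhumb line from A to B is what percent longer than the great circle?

4.9%

Great circle: σ = 0.7888 rad → d_gc = Rσ = 5023.1 km
Rhumb: Δφ = +0.1396, Δλ = +1.3177, Δψ = +0.2256, q = Δφ/Δψ = 0.6190 → d_rh = R√(Δφ²+q²Δλ²) = 5270.0 km
Excess = (5270.0 − 5023.1) / 5023.1 = 246.9 / 5023.1 = 4.92% ≈ 4.9%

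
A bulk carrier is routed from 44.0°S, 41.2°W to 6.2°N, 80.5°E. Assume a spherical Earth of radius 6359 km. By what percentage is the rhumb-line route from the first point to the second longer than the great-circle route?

Great circle: σ = 2.0385 rad → d_gc = Rσ = 12962.6 km
Rhumb: Δφ = +0.8762, Δλ = +2.1241, Δψ = +0.9653, q = Δφ/Δψ = 0.9076 → d_rh = R√(Δφ²+q²Δλ²) = 13465.9 km
Excess = (13465.9 − 12962.6) / 12962.6 = 503.3 / 12962.6 = 3.88% ≈ 3.9%

3.9%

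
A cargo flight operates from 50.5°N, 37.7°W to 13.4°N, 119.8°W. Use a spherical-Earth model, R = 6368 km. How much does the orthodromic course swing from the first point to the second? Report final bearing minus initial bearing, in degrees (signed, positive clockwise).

-51.8°

At departure: θ₁ = atan2(sin Δλ cos φ₂, cos φ₁ sin φ₂ − sin φ₁ cos φ₂ cos Δλ) = 272.63°
At arrival: θ₂ = atan2(sin Δλ cos φ₁, −cos φ₂ sin φ₁ + sin φ₂ cos φ₁ cos Δλ) = 220.78°
Δθ = θ₂ − θ₁ = -51.8°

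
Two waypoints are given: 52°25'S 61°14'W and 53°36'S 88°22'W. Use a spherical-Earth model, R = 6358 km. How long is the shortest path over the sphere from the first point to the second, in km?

Haversine: a = sin²(Δφ/2)+cos φ₁ cos φ₂ sin²(Δλ/2) = 0.02002;  σ = 2·atan2(√a,√(1−a))
σ = 16.269° → d = Rσ = 6358·0.28395 = 1805 km

1805 km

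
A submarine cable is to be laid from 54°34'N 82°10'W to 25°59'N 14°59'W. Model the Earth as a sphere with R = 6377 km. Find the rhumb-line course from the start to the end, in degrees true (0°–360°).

Δψ = ln[tan(π/4+φ₂/2)/tan(π/4+φ₁/2)] = -0.6712
Δλ = +1.1726 rad (taken the short way round)
course = atan2(Δλ, Δψ) = 119.79°

119.8°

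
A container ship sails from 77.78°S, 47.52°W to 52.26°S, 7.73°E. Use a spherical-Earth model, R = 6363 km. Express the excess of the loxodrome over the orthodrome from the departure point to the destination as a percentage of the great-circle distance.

Great circle: σ = 0.5610 rad → d_gc = Rσ = 3569.6 km
Rhumb: Δφ = +0.4454, Δλ = +0.9643, Δψ = +1.1609, q = Δφ/Δψ = 0.3837 → d_rh = R√(Δφ²+q²Δλ²) = 3684.3 km
Excess = (3684.3 − 3569.6) / 3569.6 = 114.7 / 3569.6 = 3.21% ≈ 3.2%

3.2%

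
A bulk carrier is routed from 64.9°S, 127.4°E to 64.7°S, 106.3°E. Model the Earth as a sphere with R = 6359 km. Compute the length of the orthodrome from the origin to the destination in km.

993 km

Haversine: a = sin²(Δφ/2)+cos φ₁ cos φ₂ sin²(Δλ/2) = 0.00608;  σ = 2·atan2(√a,√(1−a))
σ = 8.945° → d = Rσ = 6359·0.15611 = 993 km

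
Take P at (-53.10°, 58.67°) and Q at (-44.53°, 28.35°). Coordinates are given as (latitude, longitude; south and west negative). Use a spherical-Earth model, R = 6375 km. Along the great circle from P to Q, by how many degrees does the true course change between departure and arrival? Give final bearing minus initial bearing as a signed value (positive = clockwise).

Initial bearing θ₁ = atan2(sin Δλ cos φ₂, cos φ₁ sin φ₂ − sin φ₁ cos φ₂ cos Δλ) = 281.17°
Final bearing θ₂ = (initial bearing from the destination back to the start) + 180° = 304.28°
Δθ = θ₂ − θ₁ = +23.1°

+23.1°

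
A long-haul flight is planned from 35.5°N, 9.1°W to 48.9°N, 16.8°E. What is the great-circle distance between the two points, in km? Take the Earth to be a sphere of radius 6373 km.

2582 km

Haversine: a = sin²(Δφ/2)+cos φ₁ cos φ₂ sin²(Δλ/2) = 0.04049;  σ = 2·atan2(√a,√(1−a))
σ = 23.217° → d = Rσ = 6373·0.40521 = 2582 km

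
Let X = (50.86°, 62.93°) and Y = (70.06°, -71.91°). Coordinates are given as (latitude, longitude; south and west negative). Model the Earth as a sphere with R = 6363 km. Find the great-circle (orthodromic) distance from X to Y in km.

6079 km

cos σ = sin φ₁ sin φ₂ + cos φ₁ cos φ₂ cos Δλ
      = sin(50.86°)sin(70.06°) + cos(50.86°)cos(70.06°)cos(-134.84°) = 0.5773
σ = 54.738° → d = Rσ = 6363·0.95536 = 6079 km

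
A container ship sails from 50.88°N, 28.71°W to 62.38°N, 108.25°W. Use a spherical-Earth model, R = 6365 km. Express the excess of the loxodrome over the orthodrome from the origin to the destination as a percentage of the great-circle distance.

6.2%

Great circle: σ = 0.7370 rad → d_gc = Rσ = 4690.7 km
Rhumb: Δφ = +0.2007, Δλ = -1.3882, Δψ = +0.3684, q = Δφ/Δψ = 0.5448 → d_rh = R√(Δφ²+q²Δλ²) = 4980.7 km
Excess = (4980.7 − 4690.7) / 4690.7 = 290.0 / 4690.7 = 6.18% ≈ 6.2%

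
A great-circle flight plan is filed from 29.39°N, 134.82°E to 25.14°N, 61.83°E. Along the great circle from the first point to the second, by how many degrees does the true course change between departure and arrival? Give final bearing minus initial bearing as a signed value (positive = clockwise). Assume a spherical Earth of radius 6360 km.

-37.5°

Initial bearing θ₁ = atan2(sin Δλ cos φ₂, cos φ₁ sin φ₂ − sin φ₁ cos φ₂ cos Δλ) = 285.51°
Final bearing θ₂ = (initial bearing from the destination back to the start) + 180° = 248.04°
Δθ = θ₂ − θ₁ = -37.5°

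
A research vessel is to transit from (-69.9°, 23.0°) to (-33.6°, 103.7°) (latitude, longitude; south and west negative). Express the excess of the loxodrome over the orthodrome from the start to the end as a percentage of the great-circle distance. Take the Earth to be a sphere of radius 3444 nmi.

Great circle: σ = 0.9692 rad → d_gc = Rσ = 3338.0 nmi
Rhumb: Δφ = +0.6336, Δλ = +1.4085, Δψ = +1.1071, q = Δφ/Δψ = 0.5723 → d_rh = R√(Δφ²+q²Δλ²) = 3530.9 nmi
Excess = (3530.9 − 3338.0) / 3338.0 = 192.9 / 3338.0 = 5.78% ≈ 5.8%

5.8%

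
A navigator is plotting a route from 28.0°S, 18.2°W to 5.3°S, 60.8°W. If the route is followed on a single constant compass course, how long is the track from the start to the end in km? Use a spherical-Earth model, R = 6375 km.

5166 km

Δψ = ln[tan(π/4+φ₂/2)/tan(π/4+φ₁/2)] = +0.4168;  Δφ = +0.3962 rad,  Δλ = -0.7435 rad
q = Δφ/Δψ = 0.9506
d = R·√(Δφ² + q²Δλ²) = 6375·0.81028 = 5166 km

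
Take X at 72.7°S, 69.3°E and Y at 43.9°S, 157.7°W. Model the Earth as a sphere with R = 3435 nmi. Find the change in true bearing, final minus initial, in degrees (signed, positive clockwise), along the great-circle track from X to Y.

Initial bearing θ₁ = atan2(sin Δλ cos φ₂, cos φ₁ sin φ₂ − sin φ₁ cos φ₂ cos Δλ) = 142.04°
Final bearing θ₂ = (initial bearing from the destination back to the start) + 180° = 14.71°
Δθ = θ₂ − θ₁ = -127.3°

-127.3°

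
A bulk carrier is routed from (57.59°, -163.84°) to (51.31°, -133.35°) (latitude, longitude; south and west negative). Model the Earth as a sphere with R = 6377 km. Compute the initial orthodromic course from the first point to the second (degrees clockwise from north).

θ = atan2( sin Δλ·cos φ₂ ,  cos φ₁ sin φ₂ − sin φ₁ cos φ₂ cos Δλ )
  = atan2(+0.3172, -0.0364) = 96.55°

96.5°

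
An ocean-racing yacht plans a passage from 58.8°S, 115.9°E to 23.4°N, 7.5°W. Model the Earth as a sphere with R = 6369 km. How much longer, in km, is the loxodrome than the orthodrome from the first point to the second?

Great circle: cos σ = sin φ₁ sin φ₂ + cos φ₁ cos φ₂ cos Δλ,  σ = 2.2161 rad → d_gc = 14114.1 km
Rhumb line: Δψ = +1.6961, q = Δφ/Δψ = 0.8459, d_rh = R√(Δφ²+q²Δλ²) = 14768.9 km
Excess = 14768.9 − 14114.1 = 654.8 ≈ 655 km

655 km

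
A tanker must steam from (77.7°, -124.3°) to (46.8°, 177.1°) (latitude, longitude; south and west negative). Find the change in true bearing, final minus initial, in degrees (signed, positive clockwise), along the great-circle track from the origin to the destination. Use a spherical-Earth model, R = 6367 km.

Initial bearing θ₁ = atan2(sin Δλ cos φ₂, cos φ₁ sin φ₂ − sin φ₁ cos φ₂ cos Δλ) = 251.71°
Final bearing θ₂ = (initial bearing from the destination back to the start) + 180° = 197.19°
Δθ = θ₂ − θ₁ = -54.5°

-54.5°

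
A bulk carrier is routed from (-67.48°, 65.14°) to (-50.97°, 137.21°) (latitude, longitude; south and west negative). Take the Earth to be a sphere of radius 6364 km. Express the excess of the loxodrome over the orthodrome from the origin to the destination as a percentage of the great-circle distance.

5.2%

Great circle: σ = 0.6570 rad → d_gc = Rσ = 4181.1 km
Rhumb: Δφ = +0.2882, Δλ = +1.2579, Δψ = +0.5767, q = Δφ/Δψ = 0.4997 → d_rh = R√(Δφ²+q²Δλ²) = 4400.2 km
Excess = (4400.2 − 4181.1) / 4181.1 = 219.1 / 4181.1 = 5.24% ≈ 5.2%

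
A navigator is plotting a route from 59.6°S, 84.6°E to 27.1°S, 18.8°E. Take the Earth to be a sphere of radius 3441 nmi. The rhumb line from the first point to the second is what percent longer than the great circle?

2.9%

Great circle: σ = 0.9550 rad → d_gc = Rσ = 3286.3 nmi
Rhumb: Δφ = +0.5672, Δλ = -1.1484, Δψ = +0.8114, q = Δφ/Δψ = 0.6991 → d_rh = R√(Δφ²+q²Δλ²) = 3382.5 nmi
Excess = (3382.5 − 3286.3) / 3286.3 = 96.2 / 3286.3 = 2.93% ≈ 2.9%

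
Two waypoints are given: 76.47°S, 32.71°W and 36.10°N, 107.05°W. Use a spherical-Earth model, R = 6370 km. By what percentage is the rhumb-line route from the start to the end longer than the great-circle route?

2.1%

Great circle: σ = 2.1198 rad → d_gc = Rσ = 13503.0 km
Rhumb: Δφ = +1.9647, Δλ = -1.2975, Δψ = +2.8082, q = Δφ/Δψ = 0.6996 → d_rh = R√(Δφ²+q²Δλ²) = 13786.5 km
Excess = (13786.5 − 13503.0) / 13503.0 = 283.5 / 13503.0 = 2.10% ≈ 2.1%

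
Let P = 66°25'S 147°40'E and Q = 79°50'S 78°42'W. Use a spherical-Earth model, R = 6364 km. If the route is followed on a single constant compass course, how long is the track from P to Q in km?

4338 km

Δψ = ln[tan(π/4+φ₂/2)/tan(π/4+φ₁/2)] = -0.8531;  Δφ = -0.2342 rad,  Δλ = +2.3323 rad
q = Δφ/Δψ = 0.2745
d = R·√(Δφ² + q²Δλ²) = 6364·0.68171 = 4338 km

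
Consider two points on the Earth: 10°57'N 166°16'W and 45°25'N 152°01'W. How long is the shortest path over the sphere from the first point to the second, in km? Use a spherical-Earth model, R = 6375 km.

4068 km

Haversine: a = sin²(Δφ/2)+cos φ₁ cos φ₂ sin²(Δλ/2) = 0.09837;  σ = 2·atan2(√a,√(1−a))
σ = 36.558° → d = Rσ = 6375·0.63806 = 4068 km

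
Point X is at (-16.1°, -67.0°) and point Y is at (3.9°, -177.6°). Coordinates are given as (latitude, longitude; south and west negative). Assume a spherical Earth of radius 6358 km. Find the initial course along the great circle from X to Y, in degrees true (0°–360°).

N = sin Δλ·cos φ₂ = -0.9339;  D = cos φ₁ sin φ₂ − sin φ₁ cos φ₂ cos Δλ = -0.0320
initial course = atan2(N, D) = 268.04°

268.0°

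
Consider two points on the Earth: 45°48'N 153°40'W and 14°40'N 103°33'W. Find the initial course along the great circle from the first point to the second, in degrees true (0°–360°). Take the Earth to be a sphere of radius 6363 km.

109.9°

N = sin Δλ·cos φ₂ = +0.7423;  D = cos φ₁ sin φ₂ − sin φ₁ cos φ₂ cos Δλ = -0.2682
initial course = atan2(N, D) = 109.86°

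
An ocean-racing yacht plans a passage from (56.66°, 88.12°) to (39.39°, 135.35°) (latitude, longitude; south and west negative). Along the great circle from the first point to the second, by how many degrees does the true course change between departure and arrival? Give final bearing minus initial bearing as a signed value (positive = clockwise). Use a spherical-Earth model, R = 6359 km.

+36.4°

Initial bearing θ₁ = atan2(sin Δλ cos φ₂, cos φ₁ sin φ₂ − sin φ₁ cos φ₂ cos Δλ) = 98.98°
Final bearing θ₂ = (initial bearing from the destination back to the start) + 180° = 135.38°
Δθ = θ₂ − θ₁ = +36.4°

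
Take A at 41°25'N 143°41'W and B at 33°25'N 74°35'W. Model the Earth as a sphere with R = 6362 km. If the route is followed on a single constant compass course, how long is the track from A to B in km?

Δψ = ln[tan(π/4+φ₂/2)/tan(π/4+φ₁/2)] = -0.1761;  Δφ = -0.1396 rad,  Δλ = +1.2060 rad
q = Δφ/Δψ = 0.7928
d = R·√(Δφ² + q²Δλ²) = 6362·0.96632 = 6148 km

6148 km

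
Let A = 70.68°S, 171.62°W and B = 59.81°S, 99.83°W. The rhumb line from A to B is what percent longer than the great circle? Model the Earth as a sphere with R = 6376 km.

Great circle: σ = 0.5203 rad → d_gc = Rσ = 3317.3 km
Rhumb: Δφ = +0.1897, Δλ = +1.2530, Δψ = +0.4604, q = Δφ/Δψ = 0.4121 → d_rh = R√(Δφ²+q²Δλ²) = 3507.5 km
Excess = (3507.5 − 3317.3) / 3317.3 = 190.2 / 3317.3 = 5.73% ≈ 5.7%

5.7%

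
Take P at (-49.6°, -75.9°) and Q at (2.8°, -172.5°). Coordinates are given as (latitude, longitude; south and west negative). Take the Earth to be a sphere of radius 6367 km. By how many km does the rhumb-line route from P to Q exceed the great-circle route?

Great circle: cos σ = sin φ₁ sin φ₂ + cos φ₁ cos φ₂ cos Δλ,  σ = 1.6826 rad → d_gc = 10713.3 km
Rhumb line: Δψ = +1.0488, q = Δφ/Δψ = 0.8720, d_rh = R√(Δφ²+q²Δλ²) = 11024.3 km
Excess = 11024.3 − 10713.3 = 311.0 ≈ 311 km

311 km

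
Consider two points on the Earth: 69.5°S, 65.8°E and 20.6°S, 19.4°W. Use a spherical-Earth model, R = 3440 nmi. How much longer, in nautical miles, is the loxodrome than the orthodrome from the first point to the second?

233 nmi

Great circle: cos σ = sin φ₁ sin φ₂ + cos φ₁ cos φ₂ cos Δλ,  σ = 1.2058 rad → d_gc = 4147.8 nmi
Rhumb line: Δψ = +1.3427, q = Δφ/Δψ = 0.6357, d_rh = R√(Δφ²+q²Δλ²) = 4380.9 nmi
Excess = 4380.9 − 4147.8 = 233.1 ≈ 233 nmi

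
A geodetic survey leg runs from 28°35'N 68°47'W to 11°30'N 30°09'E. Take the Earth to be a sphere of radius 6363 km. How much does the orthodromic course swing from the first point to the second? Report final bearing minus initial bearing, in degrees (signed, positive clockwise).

+44.1°

Initial bearing θ₁ = atan2(sin Δλ cos φ₂, cos φ₁ sin φ₂ − sin φ₁ cos φ₂ cos Δλ) = 75.64°
Final bearing θ₂ = (initial bearing from the destination back to the start) + 180° = 119.76°
Δθ = θ₂ − θ₁ = +44.1°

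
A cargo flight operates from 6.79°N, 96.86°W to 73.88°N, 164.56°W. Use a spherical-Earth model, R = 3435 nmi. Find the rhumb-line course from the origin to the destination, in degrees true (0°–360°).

Meridional parts: M(φ₁)=+0.1188, M(φ₂)=+1.9547 → ΔM = +1.8359;  Δλ = -1.1816 rad
tan C = Δλ / ΔM = -0.6436 → C = 327.23°

327.2°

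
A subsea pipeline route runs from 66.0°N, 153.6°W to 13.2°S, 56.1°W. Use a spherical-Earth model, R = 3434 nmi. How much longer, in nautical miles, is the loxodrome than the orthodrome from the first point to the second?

Great circle: cos σ = sin φ₁ sin φ₂ + cos φ₁ cos φ₂ cos Δλ,  σ = 1.8341 rad → d_gc = 6298.4 nmi
Rhumb line: Δψ = -1.7810, q = Δφ/Δψ = 0.7761, d_rh = R√(Δφ²+q²Δλ²) = 6565.3 nmi
Excess = 6565.3 − 6298.4 = 266.9 ≈ 267 nmi

267 nmi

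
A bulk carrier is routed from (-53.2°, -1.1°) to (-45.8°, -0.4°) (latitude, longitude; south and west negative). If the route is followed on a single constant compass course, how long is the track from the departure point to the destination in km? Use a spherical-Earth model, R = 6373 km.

825 km

Rhumb course C = atan2(Δλ, Δψ) with Δψ = ln[tan(π/4+φ₂/2)/tan(π/4+φ₁/2)] = +0.1994, Δλ = +0.0122 → C = 3.51°
d = R·|Δφ| / |cos C| = 6373·0.12915 / 0.99813 = 825 km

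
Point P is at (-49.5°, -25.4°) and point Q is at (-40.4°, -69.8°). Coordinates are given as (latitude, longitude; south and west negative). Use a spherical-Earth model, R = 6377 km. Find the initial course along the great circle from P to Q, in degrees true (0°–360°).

N = sin Δλ·cos φ₂ = -0.5328;  D = cos φ₁ sin φ₂ − sin φ₁ cos φ₂ cos Δλ = -0.0072
initial course = atan2(N, D) = 269.23°

269.2°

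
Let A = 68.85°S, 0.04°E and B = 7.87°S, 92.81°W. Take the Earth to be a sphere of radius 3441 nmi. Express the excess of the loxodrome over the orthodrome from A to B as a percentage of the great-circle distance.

5.8%

Great circle: σ = 1.4606 rad → d_gc = Rσ = 5026.1 nmi
Rhumb: Δφ = +1.0643, Δλ = -1.6205, Δψ = +1.5405, q = Δφ/Δψ = 0.6909 → d_rh = R√(Δφ²+q²Δλ²) = 5315.5 nmi
Excess = (5315.5 − 5026.1) / 5026.1 = 289.4 / 5026.1 = 5.76% ≈ 5.8%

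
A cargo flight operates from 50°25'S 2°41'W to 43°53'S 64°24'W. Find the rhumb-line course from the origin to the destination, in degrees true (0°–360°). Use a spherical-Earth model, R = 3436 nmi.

278.9°

Δψ = ln[tan(π/4+φ₂/2)/tan(π/4+φ₁/2)] = +0.1680
Δλ = -1.0772 rad (taken the short way round)
course = atan2(Δλ, Δψ) = 278.86°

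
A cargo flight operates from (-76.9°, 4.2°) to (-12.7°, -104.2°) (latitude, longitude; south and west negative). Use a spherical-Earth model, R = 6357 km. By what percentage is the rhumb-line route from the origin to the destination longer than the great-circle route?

Great circle: σ = 1.4260 rad → d_gc = Rσ = 9064.8 km
Rhumb: Δφ = +1.1205, Δλ = -1.8919, Δψ = +1.9409, q = Δφ/Δψ = 0.5773 → d_rh = R√(Δφ²+q²Δλ²) = 9947.2 km
Excess = (9947.2 − 9064.8) / 9064.8 = 882.4 / 9064.8 = 9.73% ≈ 9.7%

9.7%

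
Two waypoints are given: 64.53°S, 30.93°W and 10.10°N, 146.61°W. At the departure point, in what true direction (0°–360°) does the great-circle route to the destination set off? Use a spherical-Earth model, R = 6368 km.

θ = atan2( sin Δλ·cos φ₂ ,  cos φ₁ sin φ₂ − sin φ₁ cos φ₂ cos Δλ )
  = atan2(-0.8873, -0.3098) = 250.76°

250.8°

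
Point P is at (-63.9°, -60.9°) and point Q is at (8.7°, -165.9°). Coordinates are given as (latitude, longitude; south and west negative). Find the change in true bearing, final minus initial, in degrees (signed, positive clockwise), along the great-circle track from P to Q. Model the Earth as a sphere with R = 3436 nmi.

+73.7°

Initial bearing θ₁ = atan2(sin Δλ cos φ₂, cos φ₁ sin φ₂ − sin φ₁ cos φ₂ cos Δλ) = 260.30°
Final bearing θ₂ = (initial bearing from the destination back to the start) + 180° = 333.98°
Δθ = θ₂ − θ₁ = +73.7°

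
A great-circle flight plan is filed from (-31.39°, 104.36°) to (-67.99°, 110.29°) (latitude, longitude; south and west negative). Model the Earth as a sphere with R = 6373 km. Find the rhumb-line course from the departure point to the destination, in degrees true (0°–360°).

Δψ = ln[tan(π/4+φ₂/2)/tan(π/4+φ₁/2)] = -1.0600
Δλ = +0.1035 rad (taken the short way round)
course = atan2(Δλ, Δψ) = 174.42°

174.4°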